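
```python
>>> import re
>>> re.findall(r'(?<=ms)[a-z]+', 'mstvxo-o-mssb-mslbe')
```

['tvxo', 'sb', 'lbe']

Lookahead/lookbehind check context without consuming it, so the matched span excludes the asserted characters.
With no groups in the pattern, `findall` gives back each whole match — 3 here.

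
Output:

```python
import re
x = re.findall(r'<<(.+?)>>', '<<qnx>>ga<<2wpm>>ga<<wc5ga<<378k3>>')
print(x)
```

['qnx', '2wpm', 'wc5ga<<378k3']

Walking the string: at [0:7] match '<<qnx>>', group 1 = 'qnx'; at [9:17] match '<<2wpm>>', group 1 = '2wpm'; at [19:35] match '<<wc5ga<<378k3>>', group 1 = 'wc5ga<<378k3'.
One capturing group, so `findall` returns just the captured substring from each match — 3 in all.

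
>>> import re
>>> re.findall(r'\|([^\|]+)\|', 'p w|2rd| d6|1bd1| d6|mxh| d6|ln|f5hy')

Scanning left to right: at [3:8] match '|2rd|', group 1 = '2rd'; at [11:17] match '|1bd1|', group 1 = '1bd1'; at [20:25] match '|mxh|', group 1 = 'mxh'; at [28:32] match '|ln|', group 1 = 'ln'.
`findall` collects group 1 from each match (4 total).

['2rd', '1bd1', 'mxh', 'ln']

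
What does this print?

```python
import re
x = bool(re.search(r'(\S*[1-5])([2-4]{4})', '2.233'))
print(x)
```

False

Here nothing in the string fits, so the call returns None, and `bool(None)` is False.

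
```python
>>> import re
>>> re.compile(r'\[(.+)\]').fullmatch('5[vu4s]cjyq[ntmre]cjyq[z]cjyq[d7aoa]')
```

None

`fullmatch` succeeds only if the pattern covers the string from start to end.
Here the pattern can't cover the whole string, so the call returns None.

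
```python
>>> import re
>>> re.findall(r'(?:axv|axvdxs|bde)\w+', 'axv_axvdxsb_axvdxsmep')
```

['axv_axvdxsb_axvdxsmep']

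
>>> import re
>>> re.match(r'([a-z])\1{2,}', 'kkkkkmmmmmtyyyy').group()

'kkkkk'

`match` is anchored at position 0; if the pattern doesn't fit there, it returns None.
The match spans [0:5] → 'kkkkk'.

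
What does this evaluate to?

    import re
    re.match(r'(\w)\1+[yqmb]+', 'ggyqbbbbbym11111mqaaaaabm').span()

A backreference is literal: `\1` must see the identical characters the first group matched.
`re.match` only tries the pattern at the start of the string.
The match spans [0:11] → 'ggyqbbbbbym'.
Captured: group 1 = 'g'.

(0, 11)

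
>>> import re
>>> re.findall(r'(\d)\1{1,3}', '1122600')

After group 1 captures some text, `\1` only succeeds where that same text appears again.
Walking the string: at [0:2] match '11', group 1 = '1'; at [2:4] match '22', group 1 = '2'; at [5:7] match '00', group 1 = '0'.
With a single group, `findall` returns only what that group captured — 3 items.

['1', '2', '0']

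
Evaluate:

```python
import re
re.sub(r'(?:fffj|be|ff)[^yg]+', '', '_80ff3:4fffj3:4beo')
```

'_80'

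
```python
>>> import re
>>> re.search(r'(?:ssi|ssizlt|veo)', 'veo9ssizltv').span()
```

(0, 3)

The match spans [0:3] → 'veo'.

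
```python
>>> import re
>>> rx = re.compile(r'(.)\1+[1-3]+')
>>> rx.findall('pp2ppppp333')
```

['p', 'p']

After group 1 captures some text, `\1` only succeeds where that same text appears again.
`findall` collects group 1 from each match (2 total).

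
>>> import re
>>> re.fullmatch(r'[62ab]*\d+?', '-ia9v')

None

Pattern: zero or more of one of [62ab]; then one or more of a digit (lazy).
For `fullmatch`, every character of the input must be accounted for by the pattern.
Here the string isn't matched end-to-end, so the call returns None.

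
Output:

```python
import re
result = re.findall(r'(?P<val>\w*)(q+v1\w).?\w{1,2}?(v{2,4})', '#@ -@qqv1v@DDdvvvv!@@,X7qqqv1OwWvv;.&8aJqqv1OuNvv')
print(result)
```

The pattern matches zero or more of a word character (captured as 'val'); then one or more of a literal 'q', then the literal 'v1', then a word character (captured); then optionally any character, then 1 to 2 of a word character (lazy); then 2 to 4 of a literal 'v' (captured).
Walking the string: at [22:34] match 'X7qqqv1OwWvv', groups = ('X7qq', 'qv1O', 'vv'); at [37:49] match '8aJqqv1OuNvv', groups = ('8aJq', 'qv1O', 'vv').
`findall` packs the 3 group values into a tuple for every match.

[('X7qq', 'qv1O', 'vv'), ('8aJq', 'qv1O', 'vv')]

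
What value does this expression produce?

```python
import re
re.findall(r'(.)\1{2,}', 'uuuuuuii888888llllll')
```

['u', '8', 'l']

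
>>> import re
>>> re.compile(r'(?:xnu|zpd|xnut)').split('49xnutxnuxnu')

Alternation tries branches left to right and keeps the first one that lets the overall match succeed at that position.
Each match becomes a cut point; 4 segments remain.

['49', 't', '', '']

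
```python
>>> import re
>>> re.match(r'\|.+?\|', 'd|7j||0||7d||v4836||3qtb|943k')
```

None

With `match`, the pattern is implicitly anchored at the beginning.
Here the string doesn't start with a match, so the call returns None.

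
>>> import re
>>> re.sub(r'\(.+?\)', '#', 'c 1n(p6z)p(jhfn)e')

With the lazy modifier that quantifier settles for the fewest repetitions that let the rest of the pattern succeed (the atoms after it are unaffected and can still be greedy).
Matches: at [4:9] → '(p6z)'; at [10:16] → '(jhfn)'.
Each match is replaced by '#'.

'c 1n#p#e'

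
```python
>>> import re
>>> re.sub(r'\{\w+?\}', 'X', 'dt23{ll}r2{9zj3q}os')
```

Matches: at [4:8] → '{ll}'; at [10:17] → '{9zj3q}'.
`sub` substitutes 'X' at each match site.

'dt23Xr2Xos'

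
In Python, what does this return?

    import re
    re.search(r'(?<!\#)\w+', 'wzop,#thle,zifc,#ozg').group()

'wzop'

The negative lookaround is zero-width — it rules out positions where the adjacent text would match, without consuming anything.
The match spans [0:4] → 'wzop'.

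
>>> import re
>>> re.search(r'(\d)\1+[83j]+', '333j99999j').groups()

('3',)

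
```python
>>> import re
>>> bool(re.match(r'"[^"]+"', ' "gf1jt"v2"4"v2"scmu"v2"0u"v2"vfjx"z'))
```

`re.match` won't scan ahead — the pattern has to work from the very first character.
Here the pattern fails at index 0, so the call returns None, and `bool(None)` is False.

False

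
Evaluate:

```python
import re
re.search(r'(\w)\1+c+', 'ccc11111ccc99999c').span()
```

(0, 3)

`\1` is not a pattern — it's the concrete string captured by group 1, re-applied verbatim.
Unlike `match`, `search` isn't anchored — it looks for the pattern anywhere in the string.
The match spans [0:3] → 'ccc'.
Captured: group 1 = 'c'.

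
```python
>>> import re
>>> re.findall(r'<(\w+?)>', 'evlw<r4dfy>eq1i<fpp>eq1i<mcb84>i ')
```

One capturing group, so `findall` returns just the captured substring from each match — 3 in all.

['r4dfy', 'fpp', 'mcb84']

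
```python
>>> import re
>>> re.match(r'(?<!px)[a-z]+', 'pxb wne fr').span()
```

(0, 3)

Because the assertion is negative and zero-width, positions next to the forbidden text are skipped.
`re.match` only tries the pattern at the start of the string.
The match spans [0:3] → 'pxb'.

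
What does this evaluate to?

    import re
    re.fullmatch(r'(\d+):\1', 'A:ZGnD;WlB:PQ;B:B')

`\1` is not a pattern — it's the concrete string captured by group 1, re-applied verbatim.
`re.fullmatch` requires the pattern to consume the entire string.
Here the pattern can't cover the whole string, so the call returns None.

None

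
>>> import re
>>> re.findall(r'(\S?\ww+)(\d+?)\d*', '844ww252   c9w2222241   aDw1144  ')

The `?` after the quantifier makes it lazy — it takes as little as possible before letting the rest of the pattern try.
Multiple groups make `findall` return tuples — one 2-tuple for each match.

[('44ww', '2'), ('c9w', '2'), ('aDw', '1')]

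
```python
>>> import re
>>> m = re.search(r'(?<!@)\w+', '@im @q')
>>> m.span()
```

(2, 3)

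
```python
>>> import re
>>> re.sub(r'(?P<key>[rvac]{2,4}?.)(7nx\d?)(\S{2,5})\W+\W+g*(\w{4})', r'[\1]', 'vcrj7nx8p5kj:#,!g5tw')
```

'[vcrj]'

This matches 2 to 4 of one of [rvac] (lazy), then any character (captured as 'key'); then the literal '7nx', then optionally a digit (captured); then 2 to 5 of a non-whitespace character (captured); then one or more of a non-word character, then one or more of a non-word character, then zero or more of the literal 'g'; then exactly 4 of a word character (captured).
Matches: at [0:20] → 'vcrj7nx8p5kj:#,!g5tw'.
Each match is replaced using the text its own group 1 captured.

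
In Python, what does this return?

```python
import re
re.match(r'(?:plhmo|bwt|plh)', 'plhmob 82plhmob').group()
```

'plhmo'

Alternation isn't longest-match — the leftmost alternative that fits at this position is chosen.
With `match`, the pattern is implicitly anchored at the beginning.
The match spans [0:5] → 'plhmo'.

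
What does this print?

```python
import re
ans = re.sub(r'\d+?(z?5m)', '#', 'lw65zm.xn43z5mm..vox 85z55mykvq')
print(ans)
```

This matches one or more of a digit (lazy); then optionally a literal 'z', then the literal '5m' (captured).
Matches: at [9:14] → '43z5m'; at [24:27] → '55m'.
`sub` substitutes '#' at each match site.

lw65zm.xn#m..vox 85z#ykvq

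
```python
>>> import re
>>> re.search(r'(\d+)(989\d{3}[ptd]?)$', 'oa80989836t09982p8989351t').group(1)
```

'8'

The match spans [17:25] → '8989351t'.
Captured: group 1 = '8', group 2 = '989351t'.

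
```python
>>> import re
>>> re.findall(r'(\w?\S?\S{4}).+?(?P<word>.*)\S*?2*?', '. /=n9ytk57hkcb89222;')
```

Pattern: optionally a word character, then optionally a non-whitespace character, then exactly 4 of a non-whitespace character (captured); then one or more of any character (lazy); then zero or more of any character (captured as 'word'); then zero or more of a non-whitespace character (lazy), then zero or more of a literal '2' (lazy).
Matches: at [2:21] match '/=n9ytk57hkcb89222;', groups = ('/=n9y', 'k57hkcb89222;').
2 groups means the one result is a tuple of 2 captured strings — 1 here.

[('/=n9y', 'k57hkcb89222;')]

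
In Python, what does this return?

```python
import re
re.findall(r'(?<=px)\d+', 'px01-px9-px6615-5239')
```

Lookahead/lookbehind check context without consuming it, so the matched span excludes the asserted characters.
Scanning left to right: at [2:4] → '01'; at [7:8] → '9'; at [11:15] → '6615'.
With no groups in the pattern, `findall` gives back each whole match — 3 here.

['01', '9', '6615']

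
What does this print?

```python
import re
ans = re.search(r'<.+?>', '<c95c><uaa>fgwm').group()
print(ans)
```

<c95c>

`re.search` tries every starting position until one works.
The match spans [0:6] → '<c95c>'.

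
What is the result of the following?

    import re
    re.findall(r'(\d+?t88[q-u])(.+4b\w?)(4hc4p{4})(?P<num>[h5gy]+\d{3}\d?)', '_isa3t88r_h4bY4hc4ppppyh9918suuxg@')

[('3t88r', '_h4bY', '4hc4pppp', 'yh9918')]

The pattern matches one or more of a digit (lazy), then the literal 't88', then a character in [q-u] (captured); then one or more of any character, then the literal '4b', then optionally a word character (captured); then the literal '4hc', then the literal '4', then exactly 4 of the literal 'p' (captured); then one or more of one of [h5gy], then exactly 3 of a digit, then optionally a digit (captured as 'num').
Walking the string: at [4:28] match '3t88r_h4bY4hc4ppppyh9918', groups = ('3t88r', '_h4bY', '4hc4pppp', 'yh9918').
With 4 capturing groups, `findall` returns a 4-tuple per match.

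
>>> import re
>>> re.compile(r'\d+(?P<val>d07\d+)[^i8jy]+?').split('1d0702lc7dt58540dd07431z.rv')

['', 'd0702', 'c7dt58540dd07431z.rv']

Lazy quantifiers expand one character at a time until the remainder of the pattern can match.
With a capturing group present, the delimiter's captured portion is kept in the result list.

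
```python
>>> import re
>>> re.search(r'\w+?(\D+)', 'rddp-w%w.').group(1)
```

The match spans [0:9] → 'rddp-w%w.'.
Captured: group 1 = 'ddp-w%w.'.

'ddp-w%w.'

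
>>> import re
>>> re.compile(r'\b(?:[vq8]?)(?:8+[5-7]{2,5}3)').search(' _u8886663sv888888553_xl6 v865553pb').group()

'v865553'

Pattern: a word boundary (`\b`, zero-width); then optionally one of [vq8] (non-capturing group); then one or more of a literal '8', then 2 to 5 of a character in [5-7], then a literal '3' (non-capturing group).
Unlike `match`, `search` isn't anchored — it looks for the pattern anywhere in the string.
The match spans [26:33] → 'v865553'.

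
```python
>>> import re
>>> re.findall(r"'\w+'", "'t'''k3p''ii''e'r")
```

Since nothing is captured, `findall` lists the 4 matched substrings directly.

["'t'", "'k3p'", "'ii'", "'e'"]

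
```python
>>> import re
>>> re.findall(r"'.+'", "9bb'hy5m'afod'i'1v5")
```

Matches: at [3:16] → "'hy5m'afod'i'".
`findall` yields the raw match text (1 of them) because the pattern has no groups.

["'hy5m'afod'i'"]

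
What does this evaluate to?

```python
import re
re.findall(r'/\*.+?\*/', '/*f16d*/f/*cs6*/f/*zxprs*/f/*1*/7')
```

A `+?`/`*?`/`{m,n}?` starts at its minimum and grows only as far as needed for what follows to match.
Scanning left to right: at [0:8] → '/*f16d*/'; at [9:16] → '/*cs6*/'; at [17:26] → '/*zxprs*/'; at [27:32] → '/*1*/'.
With no groups in the pattern, `findall` gives back each whole match — 4 here.

['/*f16d*/', '/*cs6*/', '/*zxprs*/', '/*1*/']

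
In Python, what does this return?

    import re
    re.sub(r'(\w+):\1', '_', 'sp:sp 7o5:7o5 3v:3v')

'_ _ _'

`\1` has to match the exact text group 1 already captured.
Each match is replaced by '_'.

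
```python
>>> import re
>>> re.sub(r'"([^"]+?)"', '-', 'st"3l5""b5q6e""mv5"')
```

Matches: at [2:7] → '"3l5"'; at [7:14] → '"b5q6e"'; at [14:19] → '"mv5"'.
`sub` substitutes '-' at each match site.

'st---'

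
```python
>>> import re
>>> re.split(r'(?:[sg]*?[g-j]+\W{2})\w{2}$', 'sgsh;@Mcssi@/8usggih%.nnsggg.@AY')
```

This matches zero or more of one of [sg] (lazy), then one or more of a character in [g-j], then exactly 2 of a non-word character (non-capturing group); then exactly 2 of a word character; then anchored at the end.
Matches to split on: at [24:32] → 'sggg.@AY'.
Splitting on the pattern gives 2 pieces.

['sgsh;@Mcssi@/8usggih%.nn', '']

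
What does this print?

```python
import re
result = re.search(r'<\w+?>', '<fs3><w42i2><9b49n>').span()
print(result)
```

(0, 5)

`re.search` tries every starting position until one works.
The match spans [0:5] → '<fs3>'.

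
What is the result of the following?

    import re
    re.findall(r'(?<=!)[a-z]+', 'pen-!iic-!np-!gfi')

The lookaround is zero-width — it requires the adjacent text to match without consuming it, so the asserted text isn't part of the match.
No capturing groups, so `findall` returns the 3 full match strings.

['iic', 'np', 'gfi']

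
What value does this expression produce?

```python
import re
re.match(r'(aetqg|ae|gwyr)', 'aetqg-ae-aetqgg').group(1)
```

Branches in `(...|...)` are attempted left-to-right; the first branch that allows the whole pattern to succeed is taken.
`re.match` won't scan ahead — the pattern has to work from the very first character.
The match spans [0:5] → 'aetqg'.
Captured: group 1 = 'aetqg'.

'aetqg'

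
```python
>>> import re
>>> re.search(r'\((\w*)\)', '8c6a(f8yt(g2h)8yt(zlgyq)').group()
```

`re.search` scans for the first position where the pattern succeeds.
The match spans [9:14] → '(g2h)'.
Captured: group 1 = 'g2h'.

'(g2h)'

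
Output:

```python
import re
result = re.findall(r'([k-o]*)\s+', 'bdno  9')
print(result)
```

['no']

The pattern matches zero or more of a character in [k-o] (captured); then one or more of whitespace.
With a single group, `findall` returns only what that group captured — 1 item.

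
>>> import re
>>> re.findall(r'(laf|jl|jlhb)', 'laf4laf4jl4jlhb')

['laf', 'laf', 'jl', 'jl']

Branches in `(...|...)` are attempted left-to-right; the first branch that allows the whole pattern to succeed is taken.
`findall` collects group 1 from each match (4 total).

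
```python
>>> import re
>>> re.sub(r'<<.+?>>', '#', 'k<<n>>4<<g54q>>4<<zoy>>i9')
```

'k#4#4#i9'

The `?` after the quantifier makes it lazy — it takes as little as possible before letting the rest of the pattern try.
Matches: at [1:6] → '<<n>>'; at [7:15] → '<<g54q>>'; at [16:23] → '<<zoy>>'.
`sub` substitutes '#' at each match site.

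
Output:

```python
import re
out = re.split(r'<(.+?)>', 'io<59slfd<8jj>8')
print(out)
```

['io', '59slfd<8jj', '8']

Matches to split on: at [2:14] → '<59slfd<8jj>'.
With a capturing group present, the delimiter's captured portion is kept in the result list.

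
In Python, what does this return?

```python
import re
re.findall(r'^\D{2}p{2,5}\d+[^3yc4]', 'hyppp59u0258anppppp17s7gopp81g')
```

['hyppp59u']

This matches anchored at the start of the string; then exactly 2 of a non-digit, then 2 to 5 of a literal 'p'; then one or more of a digit, then any character except [3yc4].
With no groups in the pattern, `findall` gives back each whole match — 1 here.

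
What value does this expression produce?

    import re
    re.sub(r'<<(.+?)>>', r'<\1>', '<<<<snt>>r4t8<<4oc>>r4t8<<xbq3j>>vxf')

'<<<snt>r4t8<4oc>r4t8<xbq3j>vxf'

Because the quantifier is non-greedy, it stops expanding at the earliest point where the rest of the pattern can succeed.
Matches: at [0:9] → '<<<<snt>>'; at [13:20] → '<<4oc>>'; at [24:33] → '<<xbq3j>>'.
`\1` in the replacement pulls in group 1's text for each match.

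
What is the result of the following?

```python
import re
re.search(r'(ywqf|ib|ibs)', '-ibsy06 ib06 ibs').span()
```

(1, 3)

Alternation isn't longest-match — the leftmost alternative that fits at this position is chosen.
The match spans [1:3] → 'ib'.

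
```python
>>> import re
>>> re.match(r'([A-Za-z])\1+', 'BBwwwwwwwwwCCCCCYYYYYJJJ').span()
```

(0, 2)

`re.match` won't scan ahead — the pattern has to work from the very first character.
The match spans [0:2] → 'BB'.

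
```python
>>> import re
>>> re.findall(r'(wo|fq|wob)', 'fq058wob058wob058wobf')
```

['fq', 'wo', 'wo', 'wo']

`|` is ordered: at each position the engine commits to the first alternative that works.
Because there's exactly one group, `findall` drops the full match and keeps group 1 from each hit.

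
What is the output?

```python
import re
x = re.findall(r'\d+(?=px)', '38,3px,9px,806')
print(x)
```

['3', '9']

The `(?=…)`/`(?<=…)` assertion just peeks at neighbouring text; it doesn't advance the match position.
With no groups in the pattern, `findall` gives back each whole match — 2 here.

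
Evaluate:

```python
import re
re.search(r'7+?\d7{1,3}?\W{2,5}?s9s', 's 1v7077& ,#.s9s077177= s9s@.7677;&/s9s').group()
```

The pattern matches one or more of a literal '7' (lazy), then a digit, then 1 to 3 of the literal '7' (lazy); then 2 to 5 of a non-word character (lazy), then the literal 's9s'.
Unlike `match`, `search` isn't anchored — it looks for the pattern anywhere in the string.
The match spans [4:16] → '7077& ,#.s9s'.

'7077& ,#.s9s'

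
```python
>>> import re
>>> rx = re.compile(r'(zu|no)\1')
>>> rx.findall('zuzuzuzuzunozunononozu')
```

['zu', 'zu', 'no']

After group 1 captures some text, `\1` only succeeds where that same text appears again.
Scanning left to right: at [0:4] match 'zuzu', group 1 = 'zu'; at [4:8] match 'zuzu', group 1 = 'zu'; at [14:18] match 'nono', group 1 = 'no'.
`findall` collects group 1 from each match (3 total).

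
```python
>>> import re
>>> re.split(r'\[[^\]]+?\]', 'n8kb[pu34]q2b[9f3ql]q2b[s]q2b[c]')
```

['n8kb', 'q2b', 'q2b', 'q2b', '']

Matches to split on: at [4:10] → '[pu34]'; at [13:20] → '[9f3ql]'; at [23:26] → '[s]'; at [29:32] → '[c]'.
Splitting on the pattern gives 5 pieces.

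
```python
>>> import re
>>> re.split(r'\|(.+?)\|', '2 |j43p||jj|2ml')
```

['2 ', 'j43p', '', 'jj', '2ml']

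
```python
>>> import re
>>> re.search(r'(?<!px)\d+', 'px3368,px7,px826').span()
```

A negative assertion filters positions out without eating any characters.
`re.search` tries every starting position until one works.
The match spans [3:6] → '368'.

(3, 6)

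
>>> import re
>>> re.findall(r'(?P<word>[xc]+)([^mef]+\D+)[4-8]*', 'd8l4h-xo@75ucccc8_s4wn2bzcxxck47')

[('x', 'o@75ucccc8_s4wn2bzcxxck')]

This matches one or more of one of [xc] (captured as 'word'); then one or more of any character except [mef], then one or more of a non-digit (captured); then zero or more of a character in [4-8].
Walking the string: at [6:32] match 'xo@75ucccc8_s4wn2bzcxxck47', groups = ('x', 'o@75ucccc8_s4wn2bzcxxck').
Multiple groups make `findall` return tuples — one 2-tuple for the one match.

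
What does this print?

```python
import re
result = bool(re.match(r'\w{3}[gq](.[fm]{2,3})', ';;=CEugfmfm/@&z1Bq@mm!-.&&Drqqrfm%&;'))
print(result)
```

False

`match` is anchored at position 0; if the pattern doesn't fit there, it returns None.
Here the pattern fails at index 0, so the call returns None, and `bool(None)` is False.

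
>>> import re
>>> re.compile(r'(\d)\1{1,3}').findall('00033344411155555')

After group 1 captures some text, `\1` only succeeds where that same text appears again.
Matches: at [0:3] match '000', group 1 = '0'; at [3:6] match '333', group 1 = '3'; at [6:9] match '444', group 1 = '4'; at [9:12] match '111', group 1 = '1'; at [12:16] match '5555', group 1 = '5'.
With a single group, `findall` returns only what that group captured — 5 items.

['0', '3', '4', '1', '5']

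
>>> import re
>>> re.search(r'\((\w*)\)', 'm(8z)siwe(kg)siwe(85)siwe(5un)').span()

`search` walks the string left to right and returns the first match it finds.
The match spans [1:5] → '(8z)'.
Captured: group 1 = '8z'.

(1, 5)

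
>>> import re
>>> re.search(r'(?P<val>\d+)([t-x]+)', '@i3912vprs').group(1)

Pattern: one or more of a digit (captured as 'val'); then one or more of a character in [t-x] (captured).
`re.search` scans for the first position where the pattern succeeds.
The match spans [2:7] → '3912v'.
Captured: group 1 = '3912', group 2 = 'v'.

'3912'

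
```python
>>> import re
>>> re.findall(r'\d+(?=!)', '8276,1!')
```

['1']

The positive lookaround only admits positions where the adjacent text matches; those characters stay outside the span.
Matches: at [5:6] → '1'.
With no groups in the pattern, `findall` gives back each whole match — 1 here.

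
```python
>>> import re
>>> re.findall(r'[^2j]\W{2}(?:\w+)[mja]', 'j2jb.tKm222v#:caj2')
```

This matches any character except [2j], then exactly 2 of a non-word character; then one or more of a word character (non-capturing group); then one of [mja].
Walking the string: at [11:17] → 'v#:caj'.
With no groups in the pattern, `findall` gives back each whole match — 1 here.

['v#:caj']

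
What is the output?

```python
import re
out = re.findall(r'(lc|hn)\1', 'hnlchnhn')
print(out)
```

The backreference `\1` re-matches whatever the first group consumed, character for character.
Walking the string: at [4:8] match 'hnhn', group 1 = 'hn'.
With a single group, `findall` returns only what that group captured — 1 item.

['hn']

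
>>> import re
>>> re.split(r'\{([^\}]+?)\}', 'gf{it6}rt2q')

Matches to split on: at [2:7] → '{it6}'.
The group in the pattern means `split` returns the separators' captures alongside the pieces.

['gf', 'it6', 'rt2q']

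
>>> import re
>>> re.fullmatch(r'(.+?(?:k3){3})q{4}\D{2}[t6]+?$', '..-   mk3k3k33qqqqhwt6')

This matches one or more of any character (lazy), then the literal 'k3' repeated 3 times (captured); then exactly 4 of the literal 'q', then exactly 2 of a non-digit, then one or more of one of [t6] (lazy); then anchored at the end.
For `fullmatch`, every character of the input must be accounted for by the pattern.
Here there's no way to consume every character, so the call returns None.

None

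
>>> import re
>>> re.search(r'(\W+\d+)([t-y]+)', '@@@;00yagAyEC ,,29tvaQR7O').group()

'@@@;00y'

Pattern: one or more of a non-word character, then one or more of a digit (captured); then one or more of a character in [t-y] (captured).
`re.search` tries every starting position until one works.
The match spans [0:7] → '@@@;00y'.
Captured: group 1 = '@@@;00', group 2 = 'y'.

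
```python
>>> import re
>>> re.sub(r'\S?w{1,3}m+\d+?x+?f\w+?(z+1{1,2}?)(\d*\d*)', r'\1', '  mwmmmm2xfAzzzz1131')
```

The pattern matches optionally a non-whitespace character, then 1 to 3 of the literal 'w', then one or more of a literal 'm'; then one or more of a digit (lazy); then one or more of a literal 'x' (lazy), then the literal 'f', then one or more of a word character (lazy); then one or more of the literal 'z', then 1 to 2 of the literal '1' (lazy) (captured); then zero or more of a digit, then zero or more of a digit (captured).
With the lazy modifier that quantifier settles for the fewest repetitions that let the rest of the pattern succeed (the atoms after it are unaffected and can still be greedy).
Matches: at [2:20] → 'mwmmmm2xfAzzzz1131'.
The replacement refers to a captured group, so each match is rewritten using its own captured text.

'  zzzz1'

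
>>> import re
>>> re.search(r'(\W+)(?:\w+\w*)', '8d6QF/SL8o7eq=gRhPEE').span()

(5, 13)

The pattern matches one or more of a non-word character (captured); then one or more of a word character, then zero or more of a word character (non-capturing group).
`search` walks the string left to right and returns the first match it finds.
The match spans [5:13] → '/SL8o7eq'.
Captured: group 1 = '/'.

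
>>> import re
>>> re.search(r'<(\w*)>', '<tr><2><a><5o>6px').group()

`re.search` scans for the first position where the pattern succeeds.
The match spans [0:4] → '<tr>'.
Captured: group 1 = 'tr'.

'<tr>'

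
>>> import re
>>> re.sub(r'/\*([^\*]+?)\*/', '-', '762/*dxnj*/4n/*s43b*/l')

'762-4n-l'

Matches: at [3:11] → '/*dxnj*/'; at [13:21] → '/*s43b*/'.
`sub` substitutes '-' at each match site.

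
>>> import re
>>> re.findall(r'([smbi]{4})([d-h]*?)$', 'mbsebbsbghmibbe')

[('mibb', 'e')]

This matches exactly 4 of one of [smbi] (captured); then zero or more of a character in [d-h] (lazy) (captured); then anchored at the end.
Scanning left to right: at [10:15] match 'mibbe', groups = ('mibb', 'e').
With 2 capturing groups, `findall` returns a 2-tuple per match.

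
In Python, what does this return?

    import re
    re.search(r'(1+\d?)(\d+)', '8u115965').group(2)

'965'

The pattern matches one or more of a literal '1', then optionally a digit (captured); then one or more of a digit (captured).
`search` walks the string left to right and returns the first match it finds.
The match spans [2:8] → '115965'.
Captured: group 1 = '115', group 2 = '965'.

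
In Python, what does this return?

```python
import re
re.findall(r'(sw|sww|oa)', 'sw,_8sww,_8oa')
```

Branches in `(...|...)` are attempted left-to-right; the first branch that allows the whole pattern to succeed is taken.
Matches: at [0:2] match 'sw', group 1 = 'sw'; at [5:7] match 'sw', group 1 = 'sw'; at [11:13] match 'oa', group 1 = 'oa'.
`findall` collects group 1 from each match (3 total).

['sw', 'sw', 'oa']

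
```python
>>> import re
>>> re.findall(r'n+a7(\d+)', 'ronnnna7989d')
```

['989']

`findall` collects group 1 from the one match (1 total).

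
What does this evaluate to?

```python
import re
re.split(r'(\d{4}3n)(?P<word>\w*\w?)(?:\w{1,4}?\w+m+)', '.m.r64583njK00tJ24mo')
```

['.m.r', '64583n', 'jK00tJ', 'o']

This matches exactly 4 of a digit, then the literal '3n' (captured); then zero or more of a word character, then optionally a word character (captured as 'word'); then 1 to 4 of a word character (lazy), then one or more of a word character, then one or more of a literal 'm' (non-capturing group).
Matches to split on: at [4:19] → '64583njK00tJ24m'.
Because the pattern has a capturing group, `split` also inserts each captured text between the pieces.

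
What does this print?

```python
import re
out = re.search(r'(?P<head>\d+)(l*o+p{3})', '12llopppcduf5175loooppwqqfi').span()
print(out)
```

The pattern matches one or more of a digit (captured as 'head'); then zero or more of a literal 'l', then one or more of a literal 'o', then exactly 3 of the literal 'p' (captured).
The match spans [0:8] → '12lloppp'.

(0, 8)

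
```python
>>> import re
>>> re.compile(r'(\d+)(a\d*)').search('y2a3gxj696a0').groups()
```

The pattern matches one or more of a digit (captured); then the literal 'a', then zero or more of a digit (captured).
Unlike `match`, `search` isn't anchored — it looks for the pattern anywhere in the string.
The match spans [1:4] → '2a3'.
Captured: group 1 = '2', group 2 = 'a3'.

('2', 'a3')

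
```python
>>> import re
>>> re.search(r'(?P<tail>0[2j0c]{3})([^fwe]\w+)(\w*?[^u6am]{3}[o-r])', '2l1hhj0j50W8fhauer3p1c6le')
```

Pattern: the literal '0', then exactly 3 of one of [2j0c] (captured as 'tail'); then any character except [fwe], then one or more of a word character (captured); then zero or more of a word character (lazy), then exactly 3 of any character except [u6am], then a character in [o-r] (captured).
`re.search` tries every starting position until one works.
Here nothing in the string fits, so the call returns None.

None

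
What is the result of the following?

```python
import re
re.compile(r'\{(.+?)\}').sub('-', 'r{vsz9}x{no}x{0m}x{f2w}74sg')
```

'r-x-x-x-74sg'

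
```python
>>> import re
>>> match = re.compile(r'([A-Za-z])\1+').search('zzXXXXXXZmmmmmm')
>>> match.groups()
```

('z',)

`\1` is not a pattern — it's the concrete string captured by group 1, re-applied verbatim.
`re.search` tries every starting position until one works.
The match spans [0:2] → 'zz'.
Captured: group 1 = 'z'.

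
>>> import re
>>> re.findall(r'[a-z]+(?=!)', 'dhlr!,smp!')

Lookahead/lookbehind check context without consuming it, so the matched span excludes the asserted characters.
With no groups in the pattern, `findall` gives back each whole match — 2 here.

['dhlr', 'smp']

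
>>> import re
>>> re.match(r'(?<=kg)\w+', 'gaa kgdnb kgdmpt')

The lookaround is zero-width — it requires the adjacent text to match without consuming it, so the asserted text isn't part of the match.
`re.match` only tries the pattern at the start of the string.
Here the string doesn't start with a match, so the call returns None.

None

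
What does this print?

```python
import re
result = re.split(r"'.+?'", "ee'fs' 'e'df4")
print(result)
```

['ee', ' ', 'df4']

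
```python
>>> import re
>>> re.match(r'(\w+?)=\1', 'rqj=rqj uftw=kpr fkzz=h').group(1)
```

`\1` is not a pattern — it's the concrete string captured by group 1, re-applied verbatim.
`re.match` only tries the pattern at the start of the string.
The match spans [0:7] → 'rqj=rqj'.
Captured: group 1 = 'rqj'.

'rqj'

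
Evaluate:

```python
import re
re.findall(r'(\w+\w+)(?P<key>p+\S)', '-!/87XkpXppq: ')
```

[('87XkpXp', 'pq')]

This matches one or more of a word character, then one or more of a word character (captured); then one or more of a literal 'p', then a non-whitespace character (captured as 'key').
Matches: at [3:12] match '87XkpXppq', groups = ('87XkpXp', 'pq').
Multiple groups make `findall` return tuples — one 2-tuple for the one match.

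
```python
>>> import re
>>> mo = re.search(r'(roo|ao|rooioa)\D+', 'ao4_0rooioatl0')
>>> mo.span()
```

`re.search` scans for the first position where the pattern succeeds.
The match spans [5:13] → 'rooioatl'.
Captured: group 1 = 'roo'.

(5, 13)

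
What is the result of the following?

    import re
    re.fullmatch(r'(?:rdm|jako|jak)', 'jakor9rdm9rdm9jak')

For `fullmatch`, every character of the input must be accounted for by the pattern.
Here there's no way to consume every character, so the call returns None.

None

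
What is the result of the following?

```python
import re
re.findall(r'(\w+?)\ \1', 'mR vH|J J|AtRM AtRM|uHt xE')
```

A backreference is literal: `\1` must see the identical characters the first group matched.
Walking the string: at [6:9] match 'J J', group 1 = 'J'; at [10:19] match 'AtRM AtRM', group 1 = 'AtRM'.
`findall` collects group 1 from each match (2 total).

['J', 'AtRM']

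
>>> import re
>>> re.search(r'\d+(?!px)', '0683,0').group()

Because the assertion is negative and zero-width, positions next to the forbidden text are skipped.
Unlike `match`, `search` isn't anchored — it looks for the pattern anywhere in the string.
The match spans [0:4] → '0683'.

'0683'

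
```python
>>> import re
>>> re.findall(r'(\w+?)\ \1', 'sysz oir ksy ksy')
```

`\1` is not a pattern — it's the concrete string captured by group 1, re-applied verbatim.
`findall` collects group 1 from the one match (1 total).

['ksy']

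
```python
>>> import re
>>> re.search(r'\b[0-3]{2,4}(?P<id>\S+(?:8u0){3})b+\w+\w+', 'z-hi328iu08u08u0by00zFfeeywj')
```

This matches a word boundary (`\b`, zero-width); then 2 to 4 of a character in [0-3]; then one or more of a non-whitespace character, then the literal '8u0' repeated 3 times (captured as 'id'); then one or more of a literal 'b'; then one or more of a word character; then one or more of a word character.
Here the pattern never matches, so the call returns None.

None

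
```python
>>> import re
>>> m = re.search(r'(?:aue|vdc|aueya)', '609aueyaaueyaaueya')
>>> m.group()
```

'aue'

`|` is ordered: at each position the engine commits to the first alternative that works.
`re.search` scans for the first position where the pattern succeeds.
The match spans [3:6] → 'aue'.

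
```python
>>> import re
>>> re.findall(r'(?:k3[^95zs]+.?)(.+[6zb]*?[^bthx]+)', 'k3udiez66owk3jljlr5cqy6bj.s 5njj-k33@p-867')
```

['66owk3jljlr5cqy6bj.s 5njj-k33@p-867']

The pattern matches the literal 'k3', then one or more of any character except [95zs], then optionally any character (non-capturing group); then one or more of any character, then zero or more of one of [6zb] (lazy), then one or more of any character except [bthx] (captured).
Scanning left to right: at [0:42] match 'k3udiez66owk3jljlr5cqy6bj.s 5njj-k33@p-867', group 1 = '66owk3jljlr5cqy6bj.s 5njj-k33@p-867'.
With a single group, `findall` returns only what that group captured — 1 item.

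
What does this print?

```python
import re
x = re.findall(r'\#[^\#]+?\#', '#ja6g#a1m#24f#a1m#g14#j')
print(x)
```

Walking the string: at [0:6] → '#ja6g#'; at [9:14] → '#24f#'; at [17:22] → '#g14#'.
`findall` yields the raw match text (3 of them) because the pattern has no groups.

['#ja6g#', '#24f#', '#g14#']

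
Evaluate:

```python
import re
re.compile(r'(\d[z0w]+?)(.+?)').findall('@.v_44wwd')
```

[('4w', 'w')]

The pattern matches a digit, then one or more of one of [z0w] (lazy) (captured); then one or more of any character (lazy) (captured).
2 groups means the one result is a tuple of 2 captured strings — 1 here.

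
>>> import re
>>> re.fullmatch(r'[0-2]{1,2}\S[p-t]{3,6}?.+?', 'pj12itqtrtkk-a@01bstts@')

None

`re.fullmatch` requires the pattern to consume the entire string.
Here there's no way to consume every character, so the call returns None.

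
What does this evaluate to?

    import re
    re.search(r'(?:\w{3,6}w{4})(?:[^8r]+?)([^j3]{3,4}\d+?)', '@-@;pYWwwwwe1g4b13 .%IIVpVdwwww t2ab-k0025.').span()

Pattern: 3 to 6 of a word character, then exactly 4 of the literal 'w' (non-capturing group); then one or more of any character except [8r] (lazy) (non-capturing group); then 3 to 4 of any character except [j3], then one or more of a digit (lazy) (captured).
`re.search` scans for the first position where the pattern succeeds.
The match spans [4:17] → 'pYWwwwwe1g4b1'.
Captured: group 1 = '1g4b1'.

(4, 17)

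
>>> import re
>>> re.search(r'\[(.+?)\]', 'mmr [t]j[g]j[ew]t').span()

With the lazy modifier that quantifier settles for the fewest repetitions that let the rest of the pattern succeed (the atoms after it are unaffected and can still be greedy).
The match spans [4:7] → '[t]'.

(4, 7)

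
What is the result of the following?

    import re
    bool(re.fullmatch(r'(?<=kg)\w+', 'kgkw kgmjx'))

False

`re.fullmatch` is like wrapping the pattern in `^…$` (in single-line mode).
Here the string isn't matched end-to-end, so the call returns None, and `bool(None)` is False.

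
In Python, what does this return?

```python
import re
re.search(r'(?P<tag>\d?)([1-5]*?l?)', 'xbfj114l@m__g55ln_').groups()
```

('', '')

The pattern matches optionally a digit (captured as 'tag'); then zero or more of a character in [1-5] (lazy), then optionally the literal 'l' (captured).
`re.search` scans for the first position where the pattern succeeds.
The match spans [0:0] → ''.
Captured: group 1 = '', group 2 = ''.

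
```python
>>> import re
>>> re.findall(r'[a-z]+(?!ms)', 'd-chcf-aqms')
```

['d', 'chcf', 'aqms']

Because the assertion is negative and zero-width, positions next to the forbidden text are skipped.
With no groups in the pattern, `findall` gives back each whole match — 3 here.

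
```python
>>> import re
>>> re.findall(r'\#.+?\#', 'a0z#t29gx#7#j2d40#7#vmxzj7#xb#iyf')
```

A non-greedy quantifier consumes as few characters as it can — just enough that the remainder of the pattern still matches from where it stops; whatever follows it matches normally.
Walking the string: at [3:10] → '#t29gx#'; at [11:18] → '#j2d40#'; at [19:27] → '#vmxzj7#'.
With no groups in the pattern, `findall` gives back each whole match — 3 here.

['#t29gx#', '#j2d40#', '#vmxzj7#']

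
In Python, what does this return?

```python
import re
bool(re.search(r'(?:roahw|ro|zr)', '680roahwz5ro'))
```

True

`re.search` tries every starting position until one works.
The match spans [3:8] → 'roahw'.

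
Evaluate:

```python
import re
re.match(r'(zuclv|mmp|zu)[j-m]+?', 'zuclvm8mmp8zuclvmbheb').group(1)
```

`match` is anchored at position 0; if the pattern doesn't fit there, it returns None.
The match spans [0:6] → 'zuclvm'.
Captured: group 1 = 'zuclv'.

'zuclv'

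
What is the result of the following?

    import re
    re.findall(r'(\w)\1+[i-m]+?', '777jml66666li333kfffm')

['7', '6', '3', 'f']

A backreference is literal: `\1` must see the identical characters the first group matched.
With a single group, `findall` returns only what that group captured — 4 items.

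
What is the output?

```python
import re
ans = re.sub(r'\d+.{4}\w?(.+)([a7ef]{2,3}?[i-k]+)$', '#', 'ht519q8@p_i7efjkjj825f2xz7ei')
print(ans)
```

ht#

This matches one or more of a digit, then exactly 4 of any character, then optionally a word character; then one or more of any character (captured); then 2 to 3 of one of [a7ef] (lazy), then one or more of a character in [i-k] (captured); then anchored at the end.
Every occurrence is swapped for '#'.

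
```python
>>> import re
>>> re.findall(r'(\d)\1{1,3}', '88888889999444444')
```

['8', '8', '9', '4', '4']

`\1` is not a pattern — it's the concrete string captured by group 1, re-applied verbatim.
Scanning left to right: at [0:4] match '8888', group 1 = '8'; at [4:7] match '888', group 1 = '8'; at [7:11] match '9999', group 1 = '9'; at [11:15] match '4444', group 1 = '4'; at [15:17] match '44', group 1 = '4'.
Because there's exactly one group, `findall` drops the full match and keeps group 1 from each hit.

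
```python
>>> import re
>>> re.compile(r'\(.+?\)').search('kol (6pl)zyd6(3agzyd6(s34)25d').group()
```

'(6pl)'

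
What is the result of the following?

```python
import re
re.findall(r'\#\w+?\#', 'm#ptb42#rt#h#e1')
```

['#ptb42#', '#h#']

With no groups in the pattern, `findall` gives back each whole match — 2 here.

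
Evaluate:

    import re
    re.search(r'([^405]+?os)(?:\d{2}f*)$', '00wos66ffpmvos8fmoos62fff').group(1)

'wos66ffpmvos8fmoos'

Pattern: one or more of any character except [405] (lazy), then the literal 'os' (captured); then exactly 2 of a digit, then zero or more of a literal 'f' (non-capturing group); then anchored at the end.
`re.search` tries every starting position until one works.
The match spans [2:25] → 'wos66ffpmvos8fmoos62fff'.
Captured: group 1 = 'wos66ffpmvos8fmoos'.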